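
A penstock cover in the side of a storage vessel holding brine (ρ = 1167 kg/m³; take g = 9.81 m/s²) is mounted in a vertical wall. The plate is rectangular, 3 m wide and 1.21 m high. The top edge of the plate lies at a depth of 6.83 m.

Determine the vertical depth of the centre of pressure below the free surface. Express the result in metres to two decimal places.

h_p = 7.45 m

γ = ρg = 1167 × 9.81 / 1000 = 11.44827 kN/m³.
The centroid lies 1.21/2 = 0.605 m below the top edge, so the centroid depth is h_c = 6.83 + 0.605 = 7.435 m.
A = 3 × 1.21 = 3.63 m².
Resultant F = γ·h_c·A = 11.44827 × 7.435 × 3.63 = 308.978 kN.
I_c = b·h³/12 = 3 × 1.21³/12 = 0.44289 m⁴.
Centre of pressure: y_p = y_c + I_c/(y_c·A) = 7.435 + 0.44289/(7.435 × 3.63) = 7.435 + 0.01641 = 7.45141 m along the plane.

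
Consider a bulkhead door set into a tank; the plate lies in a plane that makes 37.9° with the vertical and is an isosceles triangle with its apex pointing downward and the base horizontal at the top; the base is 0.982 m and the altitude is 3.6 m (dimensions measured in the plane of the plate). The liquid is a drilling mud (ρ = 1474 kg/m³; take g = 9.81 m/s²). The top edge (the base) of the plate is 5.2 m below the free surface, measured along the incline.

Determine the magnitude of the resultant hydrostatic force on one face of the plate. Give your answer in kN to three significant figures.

γ = ρg = 1474 × 9.81 / 1000 = 14.45994 kN/m³.
The plate makes 37.9° with the vertical, i.e. θ = 90° − 37.9° = 52.1° to the horizontal. Measuring y along the incline from the free-surface line, vertical depth h = y·sinθ with sinθ = 0.789084.
With the apex down, the centroid sits h/3 = 3.6/3 = 1.2 m below the base (the top edge), so y_c = 5.2 + 1.2 = 6.4 m and h_c = 6.4 × 0.789084 = 5.05014 m.
A = ½ × 0.982 × 3.6 = 1.7676 m².
Resultant F = γ·h_c·A = 14.45994 × 5.05014 × 1.7676 = 129.078 kN.

F ≈ 129 kN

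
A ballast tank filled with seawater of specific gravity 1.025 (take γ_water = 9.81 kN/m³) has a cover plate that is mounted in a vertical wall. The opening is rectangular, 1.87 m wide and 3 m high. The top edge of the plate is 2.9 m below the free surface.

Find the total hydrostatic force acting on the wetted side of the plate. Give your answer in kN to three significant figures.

F ≈ 248 kN

γ = 1.025 × 9.81 = 10.05525 kN/m³.
The centroid lies 3/2 = 1.5 m below the top edge, so the centroid depth is h_c = 2.9 + 1.5 = 4.4 m.
A = 1.87 × 3 = 5.61 m².
Resultant F = γ·h_c·A = 10.05525 × 4.4 × 5.61 = 248.204 kN.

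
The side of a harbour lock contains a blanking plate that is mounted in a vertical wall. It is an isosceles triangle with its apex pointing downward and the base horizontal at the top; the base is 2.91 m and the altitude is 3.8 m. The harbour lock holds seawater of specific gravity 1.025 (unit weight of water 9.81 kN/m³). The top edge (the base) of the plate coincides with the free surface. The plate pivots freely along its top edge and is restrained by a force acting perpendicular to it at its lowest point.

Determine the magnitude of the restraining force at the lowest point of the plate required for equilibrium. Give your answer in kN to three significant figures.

γ = 1.025 × 9.81 = 10.05525 kN/m³.
With the apex down, the centroid sits h/3 = 3.8/3 = 1.26667 m below the base (the top edge), so the centroid depth is h_c = 1.26667 m.
A = ½ × 2.91 × 3.8 = 5.529 m².
Resultant F = γ·h_c·A = 10.05525 × 1.26667 × 5.529 = 70.4211 kN.
I_c = b·h³/36 = 2.91 × 3.8³/36 = 4.43549 m⁴.
Centre of pressure: y_p = y_c + I_c/(y_c·A) = 1.26667 + 4.43549/(1.26667 × 5.529) = 1.26667 + 0.633332 = 1.9 m along the plane.
The resultant acts 1.26667 + 0.633332 = 1.9 m (along the plate) below the hinge at the top edge, so the moment about the hinge is M = F × 1.9 = 70.4211 × 1.9 = 133.8 kN·m.
A normal force at the bottom, 3.8 m from the hinge, must supply this moment: P = 133.8/3.8 = 35.2105 kN.

P ≈ 35.2 kN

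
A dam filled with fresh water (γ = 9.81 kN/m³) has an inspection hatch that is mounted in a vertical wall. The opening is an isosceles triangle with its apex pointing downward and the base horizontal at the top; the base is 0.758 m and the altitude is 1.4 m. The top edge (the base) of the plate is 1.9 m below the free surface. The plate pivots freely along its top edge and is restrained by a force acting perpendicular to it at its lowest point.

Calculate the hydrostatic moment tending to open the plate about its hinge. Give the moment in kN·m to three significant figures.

γ = 9.81 kN/m³.
With the apex down, the centroid sits h/3 = 1.4/3 = 0.466667 m below the base (the top edge), so the centroid depth is h_c = 1.9 + 0.466667 = 2.36667 m.
A = ½ × 0.758 × 1.4 = 0.5306 m².
Resultant F = γ·h_c·A = 9.81 × 2.36667 × 0.5306 = 12.319 kN.
I_c = b·h³/36 = 0.758 × 1.4³/36 = 0.0577764 m⁴.
Centre of pressure: y_p = y_c + I_c/(y_c·A) = 2.36667 + 0.0577764/(2.36667 × 0.5306) = 2.36667 + 0.0460093 = 2.41268 m along the plane.
The resultant acts 0.466667 + 0.0460093 = 0.512676 m (along the plate) below the hinge at the top edge, so the moment about the hinge is M = F × 0.512676 = 12.319 × 0.512676 = 6.31566 kN·m.

M ≈ 6.32 kN·m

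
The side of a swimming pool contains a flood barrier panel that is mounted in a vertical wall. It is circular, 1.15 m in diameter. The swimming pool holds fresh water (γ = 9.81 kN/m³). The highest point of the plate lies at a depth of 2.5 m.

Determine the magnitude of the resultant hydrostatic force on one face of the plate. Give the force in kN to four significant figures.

γ = 9.81 kN/m³.
The centroid is at the centre, 0.575 m below the top of the plate, so the centroid depth is h_c = 2.5 + 0.575 = 3.075 m.
A = π(0.575)² = 1.03869 m².
Resultant F = γ·h_c·A = 9.81 × 3.075 × 1.03869 = 31.3329 kN.

F ≈ 31.33 kN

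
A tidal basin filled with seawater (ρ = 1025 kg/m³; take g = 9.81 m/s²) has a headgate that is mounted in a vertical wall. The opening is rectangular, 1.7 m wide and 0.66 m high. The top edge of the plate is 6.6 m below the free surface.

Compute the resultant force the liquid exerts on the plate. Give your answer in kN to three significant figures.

γ = ρg = 1025 × 9.81 / 1000 = 10.05525 kN/m³.
The centroid lies 0.66/2 = 0.33 m below the top edge, so the centroid depth is h_c = 6.6 + 0.33 = 6.93 m.
A = 1.7 × 0.66 = 1.122 m².
Resultant F = γ·h_c·A = 10.05525 × 6.93 × 1.122 = 78.1842 kN.

F ≈ 78.2 kN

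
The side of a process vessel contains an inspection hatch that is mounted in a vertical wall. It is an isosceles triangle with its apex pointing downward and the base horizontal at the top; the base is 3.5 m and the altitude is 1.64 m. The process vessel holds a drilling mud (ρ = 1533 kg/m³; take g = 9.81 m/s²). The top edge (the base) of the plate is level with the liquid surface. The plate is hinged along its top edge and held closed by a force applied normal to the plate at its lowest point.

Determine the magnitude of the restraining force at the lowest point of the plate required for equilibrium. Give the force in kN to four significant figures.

P ≈ 11.80 kN

γ = ρg = 1533 × 9.81 / 1000 = 15.03873 kN/m³.
With the apex down, the centroid sits h/3 = 1.64/3 = 0.546667 m below the base (the top edge), so the centroid depth is h_c = 0.546667 m.
A = ½ × 3.5 × 1.64 = 2.87 m².
Resultant F = γ·h_c·A = 15.03873 × 0.546667 × 2.87 = 23.5948 kN.
I_c = b·h³/36 = 3.5 × 1.64³/36 = 0.428842 m⁴.
Centre of pressure: y_p = y_c + I_c/(y_c·A) = 0.546667 + 0.428842/(0.546667 × 2.87) = 0.546667 + 0.273333 = 0.82 m along the plane.
The resultant acts 0.546667 + 0.273333 = 0.82 m (along the plate) below the hinge at the top edge, so the moment about the hinge is M = F × 0.82 = 23.5948 × 0.82 = 19.3477 kN·m.
A normal force at the bottom, 1.64 m from the hinge, must supply this moment: P = 19.3477/1.64 = 11.7974 kN.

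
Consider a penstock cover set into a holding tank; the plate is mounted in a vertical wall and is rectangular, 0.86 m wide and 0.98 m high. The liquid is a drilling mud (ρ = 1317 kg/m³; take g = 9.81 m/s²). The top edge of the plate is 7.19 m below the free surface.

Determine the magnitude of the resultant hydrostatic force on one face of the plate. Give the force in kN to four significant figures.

γ = ρg = 1317 × 9.81 / 1000 = 12.91977 kN/m³.
The centroid lies 0.98/2 = 0.49 m below the top edge, so the centroid depth is h_c = 7.19 + 0.49 = 7.68 m.
A = 0.86 × 0.98 = 0.8428 m².
Resultant F = γ·h_c·A = 12.91977 × 7.68 × 0.8428 = 83.6258 kN.

F ≈ 83.63 kN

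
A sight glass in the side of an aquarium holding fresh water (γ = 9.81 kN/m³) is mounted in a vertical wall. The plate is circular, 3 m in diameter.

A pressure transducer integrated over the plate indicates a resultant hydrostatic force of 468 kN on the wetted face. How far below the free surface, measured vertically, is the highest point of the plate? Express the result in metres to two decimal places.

d_top ≈ 5.25 m

γ = 9.81 kN/m³.
A = π(1.5)² = 7.06858 m².
From F = γ·h_c·A, the centroid depth is h_c = 468/(9.81 × 7.06858) = 6.74908 m.
The centroid is at the centre, 1.5 m below the top of the plate, so the highest point sits at h_top = 6.74908 − 1.5 = 5.24908 m below the surface.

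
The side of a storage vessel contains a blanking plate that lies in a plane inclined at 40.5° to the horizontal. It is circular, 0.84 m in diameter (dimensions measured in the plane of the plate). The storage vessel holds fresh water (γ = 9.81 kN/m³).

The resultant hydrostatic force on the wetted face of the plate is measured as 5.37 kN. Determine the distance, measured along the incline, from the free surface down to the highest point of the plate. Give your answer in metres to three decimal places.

γ = 9.81 kN/m³.
A = π(0.42)² = 0.554177 m².
From F = γ·h_c·A, the centroid depth is h_c = 5.37/(9.81 × 0.554177) = 0.987772 m.
Let θ = 40.5° be the plate's angle to the horizontal; measure y along the incline from where the plane meets the free surface. Vertical depth h = y·sinθ with sinθ = 0.649448.
Along the incline, y_c = h_c/sinθ = 0.987772/0.649448 = 1.52094 m.
The centroid is at the centre, 0.42 m below the top of the plate, so the highest point sits at y_top = 1.52094 − 0.42 = 1.10094 m along the incline.

y_top ≈ 1.101 m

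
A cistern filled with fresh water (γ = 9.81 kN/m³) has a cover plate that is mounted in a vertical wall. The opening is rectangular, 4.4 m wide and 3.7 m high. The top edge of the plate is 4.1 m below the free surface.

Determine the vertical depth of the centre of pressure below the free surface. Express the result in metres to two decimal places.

h_p = 6.14 m

γ = 9.81 kN/m³.
The centroid lies 3.7/2 = 1.85 m below the top edge, so the centroid depth is h_c = 4.1 + 1.85 = 5.95 m.
A = 4.4 × 3.7 = 16.28 m².
Resultant F = γ·h_c·A = 9.81 × 5.95 × 16.28 = 950.255 kN.
I_c = b·h³/12 = 4.4 × 3.7³/12 = 18.5728 m⁴.
Centre of pressure: y_p = y_c + I_c/(y_c·A) = 5.95 + 18.5728/(5.95 × 16.28) = 5.95 + 0.191737 = 6.14174 m along the plane.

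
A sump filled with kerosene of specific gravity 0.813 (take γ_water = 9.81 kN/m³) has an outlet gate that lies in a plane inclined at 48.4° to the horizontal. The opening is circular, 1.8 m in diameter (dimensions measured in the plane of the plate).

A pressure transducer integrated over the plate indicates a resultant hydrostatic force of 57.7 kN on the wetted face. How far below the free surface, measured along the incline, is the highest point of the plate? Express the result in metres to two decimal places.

y_top ≈ 2.90 m

γ = 0.813 × 9.81 = 7.97553 kN/m³.
A = π(0.9)² = 2.54469 m².
From F = γ·h_c·A, the centroid depth is h_c = 57.7/(7.97553 × 2.54469) = 2.84303 m.
Let θ = 48.4° be the plate's angle to the horizontal; measure y along the incline from where the plane meets the free surface. Vertical depth h = y·sinθ with sinθ = 0.747798.
Along the incline, y_c = h_c/sinθ = 2.84303/0.747798 = 3.80187 m.
The centroid is at the centre, 0.9 m below the top of the plate, so the highest point sits at y_top = 3.80187 − 0.9 = 2.90187 m along the incline.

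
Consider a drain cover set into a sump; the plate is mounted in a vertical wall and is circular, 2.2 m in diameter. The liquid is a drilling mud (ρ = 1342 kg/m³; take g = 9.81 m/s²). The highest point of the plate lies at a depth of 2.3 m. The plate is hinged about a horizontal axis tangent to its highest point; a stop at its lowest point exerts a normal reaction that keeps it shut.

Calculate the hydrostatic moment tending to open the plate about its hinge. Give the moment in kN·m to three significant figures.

M ≈ 202 kN·m

γ = ρg = 1342 × 9.81 / 1000 = 13.16502 kN/m³.
The centroid is at the centre, 1.1 m below the top of the plate, so the centroid depth is h_c = 2.3 + 1.1 = 3.4 m.
A = π(1.1)² = 3.80133 m².
Resultant F = γ·h_c·A = 13.16502 × 3.4 × 3.80133 = 170.152 kN.
I_c = πr⁴/4 = π × 1.1⁴/4 = 1.1499 m⁴.
Centre of pressure: y_p = y_c + I_c/(y_c·A) = 3.4 + 1.1499/(3.4 × 3.80133) = 3.4 + 0.0889704 = 3.48897 m along the plane.
The resultant acts 1.1 + 0.0889704 = 1.18897 m (along the plate) below the hinge at the top edge, so the moment about the hinge is M = F × 1.18897 = 170.152 × 1.18897 = 202.306 kN·m.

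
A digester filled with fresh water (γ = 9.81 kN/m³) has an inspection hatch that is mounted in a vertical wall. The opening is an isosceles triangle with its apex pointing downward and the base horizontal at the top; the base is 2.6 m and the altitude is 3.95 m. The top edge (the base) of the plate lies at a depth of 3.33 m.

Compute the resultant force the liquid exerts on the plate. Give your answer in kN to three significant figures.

F ≈ 234 kN

γ = 9.81 kN/m³.
With the apex down, the centroid sits h/3 = 3.95/3 = 1.31667 m below the base (the top edge), so the centroid depth is h_c = 3.33 + 1.31667 = 4.64667 m.
A = ½ × 2.6 × 3.95 = 5.135 m².
Resultant F = γ·h_c·A = 9.81 × 4.64667 × 5.135 = 234.073 kN.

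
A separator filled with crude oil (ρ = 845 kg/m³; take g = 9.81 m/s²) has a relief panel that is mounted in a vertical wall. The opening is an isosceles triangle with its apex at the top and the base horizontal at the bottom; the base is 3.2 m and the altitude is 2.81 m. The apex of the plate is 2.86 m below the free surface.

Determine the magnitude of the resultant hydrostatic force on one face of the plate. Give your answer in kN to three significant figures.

γ = ρg = 845 × 9.81 / 1000 = 8.28945 kN/m³.
With the apex up, the centroid sits 2h/3 = 2 × 2.81/3 = 1.87333 m below the apex, so the centroid depth is h_c = 2.86 + 1.87333 = 4.73333 m.
A = ½ × 3.2 × 2.81 = 4.496 m².
Resultant F = γ·h_c·A = 8.28945 × 4.73333 × 4.496 = 176.408 kN.

F ≈ 176 kN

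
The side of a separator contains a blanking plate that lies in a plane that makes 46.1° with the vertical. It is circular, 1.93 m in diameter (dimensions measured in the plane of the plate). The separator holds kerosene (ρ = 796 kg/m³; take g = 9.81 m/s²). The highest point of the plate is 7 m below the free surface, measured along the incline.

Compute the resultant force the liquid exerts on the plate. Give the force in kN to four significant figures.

γ = ρg = 796 × 9.81 / 1000 = 7.80876 kN/m³.
The plate makes 46.1° with the vertical, i.e. θ = 90° − 46.1° = 43.9° to the horizontal. Measuring y along the incline from the free-surface line, vertical depth h = y·sinθ with sinθ = 0.693402.
The centroid is at the centre, 0.965 m below the top of the plate, so y_c = 7 + 0.965 = 7.965 m and h_c = 7.965 × 0.693402 = 5.52295 m.
A = π(0.965)² = 2.92553 m².
Resultant F = γ·h_c·A = 7.80876 × 5.52295 × 2.92553 = 126.17 kN.

F ≈ 126.2 kN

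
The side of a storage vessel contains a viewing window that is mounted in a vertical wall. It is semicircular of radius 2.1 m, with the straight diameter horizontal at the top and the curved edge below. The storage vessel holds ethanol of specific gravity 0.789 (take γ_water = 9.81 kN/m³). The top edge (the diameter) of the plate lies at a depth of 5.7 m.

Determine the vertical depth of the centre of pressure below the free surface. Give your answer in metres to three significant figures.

h_p = 6.64 m

γ = 0.789 × 9.81 = 7.74009 kN/m³.
The centroid of a semicircle lies 4r/(3π) = 0.891268 m from the diameter, here below the top edge, so the centroid depth is h_c = 5.7 + 0.891268 = 6.59127 m.
A = πr²/2 = π × 2.1²/2 = 6.92721 m².
Resultant F = γ·h_c·A = 7.74009 × 6.59127 × 6.92721 = 353.406 kN.
I_c = (π/8 − 8/(9π))·r⁴ = 0.109757 × 2.1⁴ = 2.13457 m⁴.
Centre of pressure: y_p = y_c + I_c/(y_c·A) = 6.59127 + 2.13457/(6.59127 × 6.92721) = 6.59127 + 0.0467501 = 6.63802 m along the plane.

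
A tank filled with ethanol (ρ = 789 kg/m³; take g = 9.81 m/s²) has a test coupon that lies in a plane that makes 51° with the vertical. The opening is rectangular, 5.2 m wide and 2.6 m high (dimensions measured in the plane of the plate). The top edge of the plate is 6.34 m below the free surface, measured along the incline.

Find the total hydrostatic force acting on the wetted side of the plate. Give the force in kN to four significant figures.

F ≈ 503.1 kN

γ = ρg = 789 × 9.81 / 1000 = 7.74009 kN/m³.
The plate makes 51° with the vertical, i.e. θ = 90° − 51° = 39° to the horizontal. Measuring y along the incline from the free-surface line, vertical depth h = y·sinθ with sinθ = 0.629320.
The centroid lies 2.6/2 = 1.3 m below the top edge, so y_c = 6.34 + 1.3 = 7.64 m and h_c = 7.64 × 0.629320 = 4.808 m.
A = 5.2 × 2.6 = 13.52 m².
Resultant F = γ·h_c·A = 7.74009 × 4.808 × 13.52 = 503.138 kN.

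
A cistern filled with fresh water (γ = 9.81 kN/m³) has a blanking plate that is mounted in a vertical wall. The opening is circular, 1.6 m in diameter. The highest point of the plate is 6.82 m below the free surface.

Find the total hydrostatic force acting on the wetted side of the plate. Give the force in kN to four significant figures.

F ≈ 150.3 kN

γ = 9.81 kN/m³.
The centroid is at the centre, 0.8 m below the top of the plate, so the centroid depth is h_c = 6.82 + 0.8 = 7.62 m.
A = π(0.8)² = 2.01062 m².
Resultant F = γ·h_c·A = 9.81 × 7.62 × 2.01062 = 150.298 kN.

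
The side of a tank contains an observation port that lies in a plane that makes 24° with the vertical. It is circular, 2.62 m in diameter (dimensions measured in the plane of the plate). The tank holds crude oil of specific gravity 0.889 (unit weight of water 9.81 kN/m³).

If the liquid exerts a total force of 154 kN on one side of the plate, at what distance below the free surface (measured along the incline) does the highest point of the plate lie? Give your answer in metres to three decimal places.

γ = 0.889 × 9.81 = 8.72109 kN/m³.
A = π(1.31)² = 5.39129 m².
From F = γ·h_c·A, the centroid depth is h_c = 154/(8.72109 × 5.39129) = 3.27535 m.
The plate makes 24° with the vertical, i.e. θ = 90° − 24° = 66° to the horizontal. Measuring y along the incline from the free-surface line, vertical depth h = y·sinθ with sinθ = 0.913545.
Along the incline, y_c = h_c/sinθ = 3.27535/0.913545 = 3.58532 m.
The centroid is at the centre, 1.31 m below the top of the plate, so the highest point sits at y_top = 3.58532 − 1.31 = 2.27532 m along the incline.

y_top ≈ 2.275 m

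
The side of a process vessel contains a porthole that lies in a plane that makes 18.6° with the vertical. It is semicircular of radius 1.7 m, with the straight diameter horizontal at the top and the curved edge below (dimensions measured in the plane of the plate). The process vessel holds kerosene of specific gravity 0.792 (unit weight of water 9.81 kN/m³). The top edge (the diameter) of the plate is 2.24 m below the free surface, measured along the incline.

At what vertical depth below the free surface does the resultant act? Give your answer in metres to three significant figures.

γ = 0.792 × 9.81 = 7.76952 kN/m³.
The plate makes 18.6° with the vertical, i.e. θ = 90° − 18.6° = 71.4° to the horizontal. Measuring y along the incline from the free-surface line, vertical depth h = y·sinθ with sinθ = 0.947768.
The centroid of a semicircle lies 4r/(3π) = 0.721502 m from the diameter, here below the top edge, so y_c = 2.24 + 0.721502 = 2.9615 m and h_c = 2.9615 × 0.947768 = 2.80681 m.
A = πr²/2 = π × 1.7²/2 = 4.5396 m².
Resultant F = γ·h_c·A = 7.76952 × 2.80681 × 4.5396 = 98.9976 kN.
I_c = (π/8 − 8/(9π))·r⁴ = 0.109757 × 1.7⁴ = 0.916701 m⁴.
Centre of pressure: y_p = y_c + I_c/(y_c·A) = 2.9615 + 0.916701/(2.9615 × 4.5396) = 2.9615 + 0.0681865 = 3.02969 m along the plane.
Vertically, h_p = y_p·sinθ = 3.02969 × 0.947768 = 2.87144 m.

h_p = 2.87 m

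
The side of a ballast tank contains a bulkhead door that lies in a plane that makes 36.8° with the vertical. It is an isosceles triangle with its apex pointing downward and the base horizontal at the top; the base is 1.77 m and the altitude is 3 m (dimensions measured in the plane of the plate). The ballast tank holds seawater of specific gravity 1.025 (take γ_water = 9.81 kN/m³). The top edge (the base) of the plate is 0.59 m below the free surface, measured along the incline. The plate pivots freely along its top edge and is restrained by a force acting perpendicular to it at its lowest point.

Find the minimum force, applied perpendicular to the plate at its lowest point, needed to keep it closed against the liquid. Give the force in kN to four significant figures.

γ = 1.025 × 9.81 = 10.05525 kN/m³.
The plate makes 36.8° with the vertical, i.e. θ = 90° − 36.8° = 53.2° to the horizontal. Measuring y along the incline from the free-surface line, vertical depth h = y·sinθ with sinθ = 0.800731.
With the apex down, the centroid sits h/3 = 3/3 = 1 m below the base (the top edge), so y_c = 0.59 + 1 = 1.59 m and h_c = 1.59 × 0.800731 = 1.27316 m.
A = ½ × 1.77 × 3 = 2.655 m².
Resultant F = γ·h_c·A = 10.05525 × 1.27316 × 2.655 = 33.9892 kN.
I_c = b·h³/36 = 1.77 × 3³/36 = 1.3275 m⁴.
Centre of pressure: y_p = y_c + I_c/(y_c·A) = 1.59 + 1.3275/(1.59 × 2.655) = 1.59 + 0.314465 = 1.90447 m along the plane.
The resultant acts 1 + 0.314465 = 1.31446 m (along the plate) below the hinge at the top edge, so the moment about the hinge is M = F × 1.31446 = 33.9892 × 1.31446 = 44.6774 kN·m.
A normal force at the bottom, 3 m from the hinge, must supply this moment: P = 44.6774/3 = 14.8925 kN.

P ≈ 14.89 kN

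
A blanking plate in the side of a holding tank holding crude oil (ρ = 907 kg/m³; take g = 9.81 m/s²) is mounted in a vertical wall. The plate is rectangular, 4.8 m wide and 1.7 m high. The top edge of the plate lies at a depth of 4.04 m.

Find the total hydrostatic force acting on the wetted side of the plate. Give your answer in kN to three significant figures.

γ = ρg = 907 × 9.81 / 1000 = 8.89767 kN/m³.
The centroid lies 1.7/2 = 0.85 m below the top edge, so the centroid depth is h_c = 4.04 + 0.85 = 4.89 m.
A = 4.8 × 1.7 = 8.16 m².
Resultant F = γ·h_c·A = 8.89767 × 4.89 × 8.16 = 355.038 kN.

F ≈ 355 kN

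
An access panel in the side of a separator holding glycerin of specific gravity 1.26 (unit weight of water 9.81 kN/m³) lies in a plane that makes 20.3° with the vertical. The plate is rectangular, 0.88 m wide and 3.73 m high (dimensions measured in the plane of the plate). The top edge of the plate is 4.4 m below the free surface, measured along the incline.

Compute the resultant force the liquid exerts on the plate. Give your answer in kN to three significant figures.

γ = 1.26 × 9.81 = 12.3606 kN/m³.
The plate makes 20.3° with the vertical, i.e. θ = 90° − 20.3° = 69.7° to the horizontal. Measuring y along the incline from the free-surface line, vertical depth h = y·sinθ with sinθ = 0.937889.
The centroid lies 3.73/2 = 1.865 m below the top edge, so y_c = 4.4 + 1.865 = 6.265 m and h_c = 6.265 × 0.937889 = 5.87587 m.
A = 0.88 × 3.73 = 3.2824 m².
Resultant F = γ·h_c·A = 12.3606 × 5.87587 × 3.2824 = 238.398 kN.

F ≈ 238 kN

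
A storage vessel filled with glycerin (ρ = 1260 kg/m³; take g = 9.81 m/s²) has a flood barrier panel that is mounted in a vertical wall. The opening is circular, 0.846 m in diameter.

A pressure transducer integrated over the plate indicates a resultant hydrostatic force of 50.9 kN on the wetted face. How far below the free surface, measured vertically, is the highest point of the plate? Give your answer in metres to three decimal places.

γ = ρg = 1260 × 9.81 / 1000 = 12.3606 kN/m³.
A = π(0.423)² = 0.562122 m².
From F = γ·h_c·A, the centroid depth is h_c = 50.9/(12.3606 × 0.562122) = 7.32567 m.
The centroid is at the centre, 0.423 m below the top of the plate, so the highest point sits at h_top = 7.32567 − 0.423 = 6.90267 m below the surface.

d_top ≈ 6.903 m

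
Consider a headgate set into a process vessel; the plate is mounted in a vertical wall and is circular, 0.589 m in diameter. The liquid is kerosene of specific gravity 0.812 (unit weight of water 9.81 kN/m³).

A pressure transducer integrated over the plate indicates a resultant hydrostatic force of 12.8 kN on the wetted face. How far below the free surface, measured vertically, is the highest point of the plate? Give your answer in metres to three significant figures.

d_top ≈ 5.60 m

γ = 0.812 × 9.81 = 7.96572 kN/m³.
A = π(0.2945)² = 0.272471 m².
From F = γ·h_c·A, the centroid depth is h_c = 12.8/(7.96572 × 0.272471) = 5.89746 m.
The centroid is at the centre, 0.2945 m below the top of the plate, so the highest point sits at h_top = 5.89746 − 0.2945 = 5.60296 m below the surface.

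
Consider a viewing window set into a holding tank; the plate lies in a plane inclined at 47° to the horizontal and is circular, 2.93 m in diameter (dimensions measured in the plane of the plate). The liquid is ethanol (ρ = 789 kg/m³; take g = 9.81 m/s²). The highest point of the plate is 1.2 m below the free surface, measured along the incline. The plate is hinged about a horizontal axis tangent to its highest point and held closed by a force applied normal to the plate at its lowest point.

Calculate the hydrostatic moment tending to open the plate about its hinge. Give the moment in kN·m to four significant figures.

γ = ρg = 789 × 9.81 / 1000 = 7.74009 kN/m³.
Let θ = 47° be the plate's angle to the horizontal; measure y along the incline from where the plane meets the free surface. Vertical depth h = y·sinθ with sinθ = 0.731354.
The centroid is at the centre, 1.465 m below the top of the plate, so y_c = 1.2 + 1.465 = 2.665 m and h_c = 2.665 × 0.731354 = 1.94906 m.
A = π(1.465)² = 6.74256 m².
Resultant F = γ·h_c·A = 7.74009 × 1.94906 × 6.74256 = 101.718 kN.
I_c = πr⁴/4 = π × 1.465⁴/4 = 3.61777 m⁴.
Centre of pressure: y_p = y_c + I_c/(y_c·A) = 2.665 + 3.61777/(2.665 × 6.74256) = 2.665 + 0.201335 = 2.86633 m along the plane.
The resultant acts 1.465 + 0.201335 = 1.66634 m (along the plate) below the hinge at the top edge, so the moment about the hinge is M = F × 1.66634 = 101.718 × 1.66634 = 169.497 kN·m.

M ≈ 169.5 kN·m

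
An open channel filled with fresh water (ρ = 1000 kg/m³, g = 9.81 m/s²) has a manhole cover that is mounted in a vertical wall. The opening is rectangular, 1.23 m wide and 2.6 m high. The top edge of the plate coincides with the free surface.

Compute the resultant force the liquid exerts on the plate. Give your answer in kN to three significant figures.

F ≈ 40.8 kN

γ = ρg = 1000 × 9.81 = 9810 N/m³ = 9.81 kN/m³.
The centroid lies 2.6/2 = 1.3 m below the top edge, so the centroid depth is h_c = 1.3 m.
A = 1.23 × 2.6 = 3.198 m².
Resultant F = γ·h_c·A = 9.81 × 1.3 × 3.198 = 40.7841 kN.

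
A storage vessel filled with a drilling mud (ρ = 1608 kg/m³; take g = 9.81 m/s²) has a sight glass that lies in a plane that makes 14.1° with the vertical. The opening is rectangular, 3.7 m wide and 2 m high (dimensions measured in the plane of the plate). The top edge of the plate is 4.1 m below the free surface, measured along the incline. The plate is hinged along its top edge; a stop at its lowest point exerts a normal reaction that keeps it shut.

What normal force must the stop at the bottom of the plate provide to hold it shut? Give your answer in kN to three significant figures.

P ≈ 308 kN

γ = ρg = 1608 × 9.81 / 1000 = 15.77448 kN/m³.
The plate makes 14.1° with the vertical, i.e. θ = 90° − 14.1° = 75.9° to the horizontal. Measuring y along the incline from the free-surface line, vertical depth h = y·sinθ with sinθ = 0.969872.
The centroid lies 2/2 = 1 m below the top edge, so y_c = 4.1 + 1 = 5.1 m and h_c = 5.1 × 0.969872 = 4.94635 m.
A = 3.7 × 2 = 7.4 m².
Resultant F = γ·h_c·A = 15.77448 × 4.94635 × 7.4 = 577.393 kN.
I_c = b·h³/12 = 3.7 × 2³/12 = 2.46667 m⁴.
Centre of pressure: y_p = y_c + I_c/(y_c·A) = 5.1 + 2.46667/(5.1 × 7.4) = 5.1 + 0.0653596 = 5.16536 m along the plane.
The resultant acts 1 + 0.0653596 = 1.06536 m (along the plate) below the hinge at the top edge, so the moment about the hinge is M = F × 1.06536 = 577.393 × 1.06536 = 615.131 kN·m.
A normal force at the bottom, 2 m from the hinge, must supply this moment: P = 615.131/2 = 307.565 kN.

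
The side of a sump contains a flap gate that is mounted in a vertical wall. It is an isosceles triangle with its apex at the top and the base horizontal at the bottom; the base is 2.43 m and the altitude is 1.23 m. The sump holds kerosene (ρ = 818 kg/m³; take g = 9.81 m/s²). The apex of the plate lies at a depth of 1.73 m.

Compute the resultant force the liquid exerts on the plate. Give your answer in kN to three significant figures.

F ≈ 30.6 kN

γ = ρg = 818 × 9.81 / 1000 = 8.02458 kN/m³.
With the apex up, the centroid sits 2h/3 = 2 × 1.23/3 = 0.82 m below the apex, so the centroid depth is h_c = 1.73 + 0.82 = 2.55 m.
A = ½ × 2.43 × 1.23 = 1.49445 m².
Resultant F = γ·h_c·A = 8.02458 × 2.55 × 1.49445 = 30.5805 kN.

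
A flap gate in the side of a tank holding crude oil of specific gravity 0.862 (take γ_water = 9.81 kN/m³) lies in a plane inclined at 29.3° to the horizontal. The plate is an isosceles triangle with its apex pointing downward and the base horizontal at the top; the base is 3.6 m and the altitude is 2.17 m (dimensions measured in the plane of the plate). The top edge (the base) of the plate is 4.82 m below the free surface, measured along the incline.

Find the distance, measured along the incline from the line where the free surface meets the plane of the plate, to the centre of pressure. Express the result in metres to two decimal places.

y_p = 5.59 m

γ = 0.862 × 9.81 = 8.45622 kN/m³.
Let θ = 29.3° be the plate's angle to the horizontal; measure y along the incline from where the plane meets the free surface. Vertical depth h = y·sinθ with sinθ = 0.489382.
With the apex down, the centroid sits h/3 = 2.17/3 = 0.723333 m below the base (the top edge), so y_c = 4.82 + 0.723333 = 5.54333 m and h_c = 5.54333 × 0.489382 = 2.71281 m.
A = ½ × 3.6 × 2.17 = 3.906 m².
Resultant F = γ·h_c·A = 8.45622 × 2.71281 × 3.906 = 89.6041 kN.
I_c = b·h³/36 = 3.6 × 2.17³/36 = 1.02183 m⁴.
Centre of pressure: y_p = y_c + I_c/(y_c·A) = 5.54333 + 1.02183/(5.54333 × 3.906) = 5.54333 + 0.0471928 = 5.59052 m along the plane.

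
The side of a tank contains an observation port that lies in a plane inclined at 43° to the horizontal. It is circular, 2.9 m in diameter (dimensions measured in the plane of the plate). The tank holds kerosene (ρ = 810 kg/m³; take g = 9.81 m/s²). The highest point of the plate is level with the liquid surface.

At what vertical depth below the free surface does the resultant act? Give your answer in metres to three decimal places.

γ = ρg = 810 × 9.81 / 1000 = 7.9461 kN/m³.
Let θ = 43° be the plate's angle to the horizontal; measure y along the incline from where the plane meets the free surface. Vertical depth h = y·sinθ with sinθ = 0.681998.
The centroid is at the centre, 1.45 m below the top of the plate, so y_c = 1.45 m and h_c = 1.45 × 0.681998 = 0.988897 m.
A = π(1.45)² = 6.6052 m².
Resultant F = γ·h_c·A = 7.9461 × 0.988897 × 6.6052 = 51.9028 kN.
I_c = πr⁴/4 = π × 1.45⁴/4 = 3.47186 m⁴.
Centre of pressure: y_p = y_c + I_c/(y_c·A) = 1.45 + 3.47186/(1.45 × 6.6052) = 1.45 + 0.3625 = 1.8125 m along the plane.
Vertically, h_p = y_p·sinθ = 1.8125 × 0.681998 = 1.23612 m.

h_p = 1.236 m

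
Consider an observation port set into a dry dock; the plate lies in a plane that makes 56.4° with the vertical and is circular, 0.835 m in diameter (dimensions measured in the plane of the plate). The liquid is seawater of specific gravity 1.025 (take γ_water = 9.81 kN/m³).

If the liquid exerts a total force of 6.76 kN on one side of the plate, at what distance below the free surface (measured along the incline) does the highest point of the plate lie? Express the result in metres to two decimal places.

γ = 1.025 × 9.81 = 10.05525 kN/m³.
A = π(0.4175)² = 0.547599 m².
From F = γ·h_c·A, the centroid depth is h_c = 6.76/(10.05525 × 0.547599) = 1.2277 m.
The plate makes 56.4° with the vertical, i.e. θ = 90° − 56.4° = 33.6° to the horizontal. Measuring y along the incline from the free-surface line, vertical depth h = y·sinθ with sinθ = 0.553392.
Along the incline, y_c = h_c/sinθ = 1.2277/0.553392 = 2.2185 m.
The centroid is at the centre, 0.4175 m below the top of the plate, so the highest point sits at y_top = 2.2185 − 0.4175 = 1.801 m along the incline.

y_top ≈ 1.80 m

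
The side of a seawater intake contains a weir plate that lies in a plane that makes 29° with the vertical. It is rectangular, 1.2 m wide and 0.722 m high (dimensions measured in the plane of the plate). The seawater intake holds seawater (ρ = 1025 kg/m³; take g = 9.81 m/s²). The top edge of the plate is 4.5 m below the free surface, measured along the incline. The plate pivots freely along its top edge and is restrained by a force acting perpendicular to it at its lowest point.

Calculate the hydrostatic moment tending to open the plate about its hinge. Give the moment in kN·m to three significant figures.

M ≈ 13.7 kN·m

γ = ρg = 1025 × 9.81 / 1000 = 10.05525 kN/m³.
The plate makes 29° with the vertical, i.e. θ = 90° − 29° = 61° to the horizontal. Measuring y along the incline from the free-surface line, vertical depth h = y·sinθ with sinθ = 0.874620.
The centroid lies 0.722/2 = 0.361 m below the top edge, so y_c = 4.5 + 0.361 = 4.861 m and h_c = 4.861 × 0.874620 = 4.25153 m.
A = 1.2 × 0.722 = 0.8664 m².
Resultant F = γ·h_c·A = 10.05525 × 4.25153 × 0.8664 = 37.0388 kN.
I_c = b·h³/12 = 1.2 × 0.722³/12 = 0.0376367 m⁴.
Centre of pressure: y_p = y_c + I_c/(y_c·A) = 4.861 + 0.0376367/(4.861 × 0.8664) = 4.861 + 0.0089365 = 4.86994 m along the plane.
The resultant acts 0.361 + 0.0089365 = 0.369937 m (along the plate) below the hinge at the top edge, so the moment about the hinge is M = F × 0.369937 = 37.0388 × 0.369937 = 13.702 kN·m.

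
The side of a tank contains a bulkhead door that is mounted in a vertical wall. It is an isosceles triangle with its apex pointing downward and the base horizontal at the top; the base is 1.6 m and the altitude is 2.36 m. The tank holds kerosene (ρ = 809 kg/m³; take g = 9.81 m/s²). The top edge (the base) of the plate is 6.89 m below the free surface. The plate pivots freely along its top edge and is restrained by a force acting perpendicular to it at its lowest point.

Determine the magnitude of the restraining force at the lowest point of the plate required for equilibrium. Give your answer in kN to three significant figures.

γ = ρg = 809 × 9.81 / 1000 = 7.93629 kN/m³.
With the apex down, the centroid sits h/3 = 2.36/3 = 0.786667 m below the base (the top edge), so the centroid depth is h_c = 6.89 + 0.786667 = 7.67667 m.
A = ½ × 1.6 × 2.36 = 1.888 m².
Resultant F = γ·h_c·A = 7.93629 × 7.67667 × 1.888 = 115.025 kN.
I_c = b·h³/36 = 1.6 × 2.36³/36 = 0.584189 m⁴.
Centre of pressure: y_p = y_c + I_c/(y_c·A) = 7.67667 + 0.584189/(7.67667 × 1.888) = 7.67667 + 0.0403068 = 7.71698 m along the plane.
The resultant acts 0.786667 + 0.0403068 = 0.826974 m (along the plate) below the hinge at the top edge, so the moment about the hinge is M = F × 0.826974 = 115.025 × 0.826974 = 95.1227 kN·m.
A normal force at the bottom, 2.36 m from the hinge, must supply this moment: P = 95.1227/2.36 = 40.3062 kN.

P ≈ 40.3 kN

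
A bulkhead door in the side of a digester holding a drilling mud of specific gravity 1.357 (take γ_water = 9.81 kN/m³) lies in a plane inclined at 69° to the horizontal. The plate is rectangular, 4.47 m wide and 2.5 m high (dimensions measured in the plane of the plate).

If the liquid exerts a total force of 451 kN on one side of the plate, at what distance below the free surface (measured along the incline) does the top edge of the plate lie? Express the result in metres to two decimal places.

γ = 1.357 × 9.81 = 13.31217 kN/m³.
A = 4.47 × 2.5 = 11.175 m².
From F = γ·h_c·A, the centroid depth is h_c = 451/(13.31217 × 11.175) = 3.03166 m.
Let θ = 69° be the plate's angle to the horizontal; measure y along the incline from where the plane meets the free surface. Vertical depth h = y·sinθ with sinθ = 0.933580.
Along the incline, y_c = h_c/sinθ = 3.03166/0.933580 = 3.24735 m.
The centroid lies 2.5/2 = 1.25 m below the top edge, so the top edge sits at y_top = 3.24735 − 1.25 = 1.99735 m along the incline.

y_top ≈ 2.00 m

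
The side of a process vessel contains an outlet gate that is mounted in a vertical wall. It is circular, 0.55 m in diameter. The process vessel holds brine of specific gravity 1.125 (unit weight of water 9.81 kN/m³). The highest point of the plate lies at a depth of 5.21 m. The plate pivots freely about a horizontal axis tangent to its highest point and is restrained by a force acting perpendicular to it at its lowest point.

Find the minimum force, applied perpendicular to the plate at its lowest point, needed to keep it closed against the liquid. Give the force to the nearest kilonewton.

γ = 1.125 × 9.81 = 11.03625 kN/m³.
The centroid is at the centre, 0.275 m below the top of the plate, so the centroid depth is h_c = 5.21 + 0.275 = 5.485 m.
A = π(0.275)² = 0.237583 m².
Resultant F = γ·h_c·A = 11.03625 × 5.485 × 0.237583 = 14.3818 kN.
I_c = πr⁴/4 = π × 0.275⁴/4 = 0.0044918 m⁴.
Centre of pressure: y_p = y_c + I_c/(y_c·A) = 5.485 + 0.0044918/(5.485 × 0.237583) = 5.485 + 0.0034469 = 5.48845 m along the plane.
The resultant acts 0.275 + 0.0034469 = 0.278447 m (along the plate) below the hinge at the top edge, so the moment about the hinge is M = F × 0.278447 = 14.3818 × 0.278447 = 4.00457 kN·m.
A normal force at the bottom, 0.55 m from the hinge, must supply this moment: P = 4.00457/0.55 = 7.28104 kN.

P ≈ 7 kN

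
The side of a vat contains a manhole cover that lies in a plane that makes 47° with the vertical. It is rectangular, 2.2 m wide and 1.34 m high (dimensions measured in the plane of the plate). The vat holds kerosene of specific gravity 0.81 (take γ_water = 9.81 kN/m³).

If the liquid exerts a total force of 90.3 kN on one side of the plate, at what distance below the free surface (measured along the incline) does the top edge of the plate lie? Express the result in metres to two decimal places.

y_top ≈ 4.98 m

γ = 0.81 × 9.81 = 7.9461 kN/m³.
A = 2.2 × 1.34 = 2.948 m².
From F = γ·h_c·A, the centroid depth is h_c = 90.3/(7.9461 × 2.948) = 3.85484 m.
The plate makes 47° with the vertical, i.e. θ = 90° − 47° = 43° to the horizontal. Measuring y along the incline from the free-surface line, vertical depth h = y·sinθ with sinθ = 0.681998.
Along the incline, y_c = h_c/sinθ = 3.85484/0.681998 = 5.65227 m.
The centroid lies 1.34/2 = 0.67 m below the top edge, so the top edge sits at y_top = 5.65227 − 0.67 = 4.98227 m along the incline.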